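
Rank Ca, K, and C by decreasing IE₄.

Consider each +3 ion: Ca³⁺ is already 1 electron into the core; K³⁺ is already 2 electrons into the core; C³⁺ still has 1 valence electron.
Usually core removal costs more than valence removal, but here the competition is close: a tightly held n=2 valence electron can cost more to remove than an n=3 core electron, so the actual values have to decide it.
Tabulated IE_4 (kJ/mol): Ca 6491, K 5877, C 6223.
Hence IE_4: K < C < Ca.

Ca > C > K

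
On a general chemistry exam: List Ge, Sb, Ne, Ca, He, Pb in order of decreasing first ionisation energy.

He, Ne, Sb, Ge, Pb, Ca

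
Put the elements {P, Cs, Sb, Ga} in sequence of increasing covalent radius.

P is in period 3, group 15; Ga is in period 4, group 13; Sb is in period 5, group 15; Cs is in period 6, group 1.
Moving right in a period, electrons are added to the same shell under a stronger nuclear pull, so atoms get smaller; moving down, a new shell is opened and atoms get larger.
Neither a single period nor a single group — weigh both effects.
Ga > P: both effects reinforce here, so Ga is clearly the larger of the two.
Sb > Ga: period and group pull opposite ways; the down-group shift dominates (140 vs 124 pm).
Cs > Sb: relative to Sb, both the across-period and down-group shifts push Cs's atomic radius up.
Approximate values (pm): P 111, Ga 124, Sb 140, Cs 232.
So from smallest to largest: P < Ga < Sb < Cs.

P < Ga < Sb < Cs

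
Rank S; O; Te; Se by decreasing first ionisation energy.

O > S > Se > Te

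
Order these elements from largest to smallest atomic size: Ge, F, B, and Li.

Atomic radius shrinks across a period as nuclear charge pulls the same shell inward, and grows down a group as new shells are added.
Here both period and group differ, so the two effects have to be weighed against each other.
B > F: B lies to the left of F in period 2, so the across-period effect alone puts B larger.
Ge > B: period and group pull opposite ways; the down-group shift dominates (121 vs 85 pm).
Li > Ge: the two effects oppose for this pair; the across-period effect wins (133 vs 121 pm).
Approximate values (pm): Li 133, B 85, F 64, Ge 121.
So from largest to smallest: Li > Ge > B > F.

Li, Ge, B, F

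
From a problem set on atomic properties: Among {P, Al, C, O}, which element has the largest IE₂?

After 1 electron has been removed, what remains? P⁺ still has 4 valence electrons; Al⁺ still has 2 valence electrons; C⁺ still has 3 valence electrons; O⁺ still has 5 valence electrons.
All are still removing valence electrons, so compare the +1 ions as you would atoms: IE_2 generally rises across a period (higher Z_eff) and falls down a group (larger shell), subject to the usual subshell exceptions.
Valence configurations: P⁺ [Ne]3s²3p², Al⁺ [Ne]3s², C⁺ [He]2s²2p¹, O⁺ [He]2s²2p³.
The numbers (kJ/mol): P 1907, Al 1817, C 2353, O 3388.
Overall IE_2 order: Al < P < C < O.

O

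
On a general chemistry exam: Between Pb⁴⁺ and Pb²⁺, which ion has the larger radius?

Both ions have Z = 82 protons, but Pb⁴⁺ has lost more electrons, so its remaining electrons feel a larger effective nuclear charge per electron and are pulled in more tightly.
Higher positive charge → smaller ion, so Pb²⁺ > Pb⁴⁺.

Pb²⁺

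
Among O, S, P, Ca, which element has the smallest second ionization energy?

Ca

After 1 electron has been removed, what remains? O⁺ still has 5 valence electrons; S⁺ still has 5 valence electrons; P⁺ still has 4 valence electrons; Ca⁺ still has 1 valence electron.
All are still removing valence electrons, so compare the +1 ions as you would atoms: IE_2 generally rises across a period (higher Z_eff) and falls down a group (larger shell), subject to the usual subshell exceptions.
Valence configurations: O⁺ [He]2s²2p³, S⁺ [Ne]3s²3p³, P⁺ [Ne]3s²3p², Ca⁺ [Ar]4s¹.
The numbers (kJ/mol): O 3388, S 2252, P 1907, Ca 1145.
Putting it together, IE_2: Ca < P < S < O.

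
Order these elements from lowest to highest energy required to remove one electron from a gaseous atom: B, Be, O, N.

B, Be, O, N

Be is in period 2, group 2; B is in period 2, group 13; N is in period 2, group 15; O is in period 2, group 16.
First ionization energy rises across a period (greater Z_eff holds electrons more tightly) and falls down a group (valence electrons are farther from the nucleus).
All lie in period 2; the across-period trend (first ionization energy increases left to right) applies, with the exception below.
Note the exception: Be has a higher first ionization energy than B, contrary to the simple trend — removing B's lone 2p electron is easier than breaking Be's filled 2s².
Note the exception: N has a higher first ionization energy than O, contrary to the simple trend — pairing an electron in O's 2p⁴ costs repulsion energy, so O ionizes more easily than half-filled N (2p³).
For reference (kJ/mol): Be 900, B 801, N 1402, O 1314.
So from lowest to highest: B < Be < O < N.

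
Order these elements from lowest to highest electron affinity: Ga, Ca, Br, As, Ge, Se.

Ca is in period 4, group 2; Ga is in period 4, group 13; Ge is in period 4, group 14; As is in period 4, group 15; Se is in period 4, group 16; Br is in period 4, group 17.
EA tends to increase across a period and decrease down a group, though the pattern is less regular than for IE or radius.
All lie in period 4; the across-period trend (electron affinity increases left to right) applies, with the exception below.
Note the exception: Ge has a higher electron affinity than As, contrary to the simple trend — adding an electron to As's half-filled 4p³ is unfavourable, so Ge (4p²) has the more exothermic EA.
Tabulated electron affinity (kJ/mol): Ca 2, Ga 29, Ge 119, As 78, Se 195, Br 325.
So from lowest to highest: Ca < Ga < As < Ge < Se < Br.

Ca < Ga < As < Ge < Se < Br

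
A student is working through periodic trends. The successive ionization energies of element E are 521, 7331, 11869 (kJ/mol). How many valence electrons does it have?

1

Look for the largest jump between consecutive ionization energies: IE2/IE1 ≈ 14.1, far larger than any earlier ratio.
That jump marks the point where a core electron is being removed. So the atom has 1 valence electron.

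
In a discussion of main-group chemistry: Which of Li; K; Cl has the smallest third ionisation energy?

Cl

IE_3 is the cost of taking one more electron from the +2 cation: Li²⁺ is already 1 electron into the core; K²⁺ is already 1 electron into the core; Cl²⁺ still has 5 valence electrons.
Pulling an electron out of a noble-gas core costs far more than removing a remaining valence electron, so K and Li sit at the high end of IE_3.
The numbers (kJ/mol): Li 11815, K 4420, Cl 3822.
Putting it together, IE_3: Cl < K < Li.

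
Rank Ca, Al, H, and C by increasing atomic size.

H is in period 1, group 1; C is in period 2, group 14; Al is in period 3, group 13; Ca is in period 4, group 2.
Moving right in a period, electrons are added to the same shell under a stronger nuclear pull, so atoms get smaller; moving down, a new shell is opened and atoms get larger.
Here both period and group differ, so the two effects have to be weighed against each other.
C > H: the two effects oppose for this pair; the down-group effect wins (75 vs 32 pm).
Al > C: both effects reinforce here, so Al is clearly the larger of the two.
Ca > Al: relative to Al, both the across-period and down-group shifts push Ca's atomic radius up.
Approximate values (pm): H 32, C 75, Al 126, Ca 171.
So from smallest to largest: H < C < Al < Ca.

H < C < Al < Ca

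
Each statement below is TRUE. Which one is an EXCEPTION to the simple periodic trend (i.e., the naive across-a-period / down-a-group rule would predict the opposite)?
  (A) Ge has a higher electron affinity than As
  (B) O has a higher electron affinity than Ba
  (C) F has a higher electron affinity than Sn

(A)

The general trend: electron affinity increases across a period and decreases down a group.
(A) Ge (period 4, group 14) vs As (period 4, group 15): the stated order contradicts the simple trend.
(B) O (period 2, group 16) vs Ba (period 6, group 2): the stated order agrees with the simple trend.
(C) F (period 2, group 17) vs Sn (period 5, group 14): the stated order agrees with the simple trend.
The exception is (A): adding an electron to As's half-filled 4p³ is unfavourable, so Ge (4p²) has the more exothermic EA.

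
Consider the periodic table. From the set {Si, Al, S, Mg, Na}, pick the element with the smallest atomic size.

Na is in period 3, group 1; Mg is in period 3, group 2; Al is in period 3, group 13; Si is in period 3, group 14; S is in period 3, group 16.
Radius decreases left→right (rising Z_eff, same n) and increases top→bottom (higher n).
All lie in period 3, so atomic radius increases right to left.
The smallest atomic size among these belongs to S.

S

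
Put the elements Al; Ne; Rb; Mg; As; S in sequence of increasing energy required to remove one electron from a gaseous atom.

Across a period the outer electron is held more tightly (higher IE₁); down a group it sits in a higher shell, more shielded, and comes off more easily.
Here both period and group differ, so the two effects have to be weighed against each other.
Al > Rb: relative to Rb, both the across-period and down-group shifts push Al's first ionization energy up.
Mg > Al: this pair runs against the simple trend — see the exception note.
As > Mg: the two effects oppose for this pair; the across-period effect wins (947 vs 738 kJ/mol).
S > As: both effects reinforce here, so S is clearly the higher of the two.
Ne > S: both effects reinforce here, so Ne is clearly the higher of the two.
Note the exception: Mg has a higher first ionization energy than Al, contrary to the simple trend — Al's single 3p electron is easier to remove than one from Mg's filled 3s².
Tabulated first ionization energy (kJ/mol): Ne 2081, Mg 738, Al 578, S 1000, As 947, Rb 403.
So from lowest to highest: Rb < Al < Mg < As < S < Ne.

Rb < Al < Mg < As < S < Ne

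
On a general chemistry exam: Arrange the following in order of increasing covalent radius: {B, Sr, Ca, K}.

B < Ca < Sr < K

B is in period 2, group 13; K is in period 4, group 1; Ca is in period 4, group 2; Sr is in period 5, group 2.
Radius decreases left→right (rising Z_eff, same n) and increases top→bottom (higher n).
Here both period and group differ, so the two effects have to be weighed against each other.
Ca > B: both effects reinforce here, so Ca is clearly the larger of the two.
Sr > Ca: Sr sits below Ca in group 2, so the down-group effect alone puts Sr larger.
K > Sr: period and group pull opposite ways; the across-period shift dominates (196 vs 185 pm).
Approximate values (pm): B 85, K 196, Ca 171, Sr 185.
So from smallest to largest: B < Ca < Sr < K.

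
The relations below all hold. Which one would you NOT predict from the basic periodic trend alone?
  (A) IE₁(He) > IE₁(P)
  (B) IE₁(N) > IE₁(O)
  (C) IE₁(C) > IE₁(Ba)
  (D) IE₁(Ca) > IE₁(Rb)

(B)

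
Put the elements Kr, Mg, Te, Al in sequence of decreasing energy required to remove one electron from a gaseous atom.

Kr > Te > Mg > Al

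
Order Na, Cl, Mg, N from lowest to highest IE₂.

After 1 electron has been removed, what remains? Na⁺ is the bare [Ne] core; Cl⁺ still has 6 valence electrons; Mg⁺ still has 1 valence electron; N⁺ still has 4 valence electrons.
Pulling an electron out of a noble-gas core costs far more than removing a remaining valence electron, so Na sits at the high end of IE_2.
Valence configurations: Cl⁺ [Ne]3s²3p⁴, Mg⁺ [Ne]3s¹, N⁺ [He]2s²2p².
Tabulated IE_2 (kJ/mol): Na 4562, Cl 2298, Mg 1451, N 2856.
Overall IE_2 order: Mg < Cl < N < Na.

Mg, Cl, N, Na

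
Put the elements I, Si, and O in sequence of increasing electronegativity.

O is in period 2, group 16; Si is in period 3, group 14; I is in period 5, group 17.
Electronegativity increases across a period and decreases down a group, tracking effective nuclear charge and atomic size.
These span different periods and groups, so the two trends combine.
I > Si: period and group pull opposite ways; the across-period shift dominates (2.66 vs 1.90).
O > I: the two effects oppose for this pair; the down-group effect wins (3.44 vs 2.66).
Tabulated electronegativity (Pauling): O 3.44, Si 1.90, I 2.66.
So from lowest to highest: Si < I < O.

Si < I < O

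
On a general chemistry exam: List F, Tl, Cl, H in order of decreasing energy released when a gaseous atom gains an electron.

H is in period 1, group 1; F is in period 2, group 17; Cl is in period 3, group 17; Tl is in period 6, group 13.
Adding an electron releases more energy for atoms nearer the top right (short of the noble gases).
Here both period and group differ, so the two effects have to be weighed against each other.
H > Tl: the two effects oppose for this pair; the down-group effect wins (73 vs 19 kJ/mol).
F > H: the two effects oppose for this pair; the across-period effect wins (328 vs 73 kJ/mol).
Cl > F: this pair runs against the simple trend — see the exception note.
Note the exception: Cl has a higher electron affinity than F, contrary to the simple trend — F's small 2p subshell makes the incoming electron feel strong e⁻–e⁻ repulsion, so Cl actually releases more energy on gaining an electron.
Tabulated electron affinity (kJ/mol): H 73, F 328, Cl 349, Tl 19.
So from highest to lowest: Cl > F > H > Tl.

Cl > F > H > Tl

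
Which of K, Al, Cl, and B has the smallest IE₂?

After 1 electron has been removed, what remains? K⁺ is the bare [Ar] core; Al⁺ still has 2 valence electrons; Cl⁺ still has 6 valence electrons; B⁺ still has 2 valence electrons.
Pulling an electron out of a noble-gas core costs far more than removing a remaining valence electron, so K sits at the high end of IE_2.
Valence configurations: Al⁺ [Ne]3s², Cl⁺ [Ne]3s²3p⁴, B⁺ [He]2s².
Tabulated IE_2 (kJ/mol): K 3052, Al 1817, Cl 2298, B 2427.
Hence IE_2: Al < Cl < B < K.

Al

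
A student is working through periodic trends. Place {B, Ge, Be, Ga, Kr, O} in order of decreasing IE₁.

Kr, O, Be, B, Ge, Ga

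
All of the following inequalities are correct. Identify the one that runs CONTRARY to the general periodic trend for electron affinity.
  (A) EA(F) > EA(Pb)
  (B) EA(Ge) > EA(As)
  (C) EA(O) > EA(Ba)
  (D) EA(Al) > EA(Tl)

(B)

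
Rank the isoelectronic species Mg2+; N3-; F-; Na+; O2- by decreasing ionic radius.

N3- > O2- > F- > Na+ > Mg2+

All of these have 10 electrons, so size is governed by nuclear charge alone: the more protons, the stronger the pull on the same electron cloud, and the smaller the ion.
Nuclear charges: Mg2+ (Z=12), Na+ (Z=11), F- (Z=9), O2- (Z=8), N3- (Z=7).
Largest to smallest: N3- > O2- > F- > Na+ > Mg2+.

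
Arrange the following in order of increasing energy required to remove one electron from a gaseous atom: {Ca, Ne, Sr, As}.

Sr < Ca < As < Ne

Ne is in period 2, group 18; Ca is in period 4, group 2; As is in period 4, group 15; Sr is in period 5, group 2.
Removing the outermost electron gets harder across a period and easier down a group.
These span different periods and groups, so the two trends combine.
Ca > Sr: they share group 2; the group trend gives Ca the larger value.
As > Ca: both are in period 4; the period trend gives As the larger value.
Ne > As: relative to As, both the across-period and down-group shifts push Ne's first ionization energy up.
Tabulated first ionization energy (kJ/mol): Ne 2081, Ca 590, As 947, Sr 550.
So from lowest to highest: Sr < Ca < As < Ne.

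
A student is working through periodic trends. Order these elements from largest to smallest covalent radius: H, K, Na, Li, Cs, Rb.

Cs > Rb > K > Na > Li > H

H is in period 1, group 1; Li is in period 2, group 1; Na is in period 3, group 1; K is in period 4, group 1; Rb is in period 5, group 1; Cs is in period 6, group 1.
Radius decreases left→right (rising Z_eff, same n) and increases top→bottom (higher n).
All are in group 1, so atomic radius increases down the group.
So from largest to smallest: Cs > Rb > K > Na > Li > H.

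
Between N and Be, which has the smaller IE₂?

Consider each +1 ion: N⁺ still has 4 valence electrons; Be⁺ still has 1 valence electron.
All are still removing valence electrons, so compare the +1 ions as you would atoms: IE_2 generally rises across a period (higher Z_eff) and falls down a group (larger shell), subject to the usual subshell exceptions.
Valence configurations: N⁺ [He]2s²2p², Be⁺ [He]2s¹.
The numbers (kJ/mol): N 2856, Be 1757.
Hence IE_2: Be < N.

Be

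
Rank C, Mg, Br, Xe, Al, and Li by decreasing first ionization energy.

Xe > Br > C > Mg > Al > Li

IE₁ increases left→right with effective nuclear charge and decreases top→bottom as the valence shell moves farther out.
Here both period and group differ, so the two effects have to be weighed against each other.
Al > Li: period and group pull opposite ways; the across-period shift dominates (578 vs 520 kJ/mol).
Mg > Al: this pair runs against the simple trend — see the exception note.
C > Mg: relative to Mg, both the across-period and down-group shifts push C's first ionization energy up.
Br > C: period and group pull opposite ways; the across-period shift dominates (1140 vs 1086 kJ/mol).
Xe > Br: period and group pull opposite ways; the across-period shift dominates (1170 vs 1140 kJ/mol).
Note the exception: Mg has a higher first ionization energy than Al, contrary to the simple trend — Al's single 3p electron is easier to remove than one from Mg's filled 3s².
For reference (kJ/mol): Li 520, C 1086, Mg 738, Al 578, Br 1140, Xe 1170.
So from highest to lowest: Xe > Br > C > Mg > Al > Li.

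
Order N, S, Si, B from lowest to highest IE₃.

IE_3 is the cost of taking one more electron from the +2 cation: N²⁺ still has 3 valence electrons; S²⁺ still has 4 valence electrons; Si²⁺ still has 2 valence electrons; B²⁺ still has 1 valence electron.
All are still removing valence electrons, so compare the +2 ions as you would atoms: IE_3 generally rises across a period (higher Z_eff) and falls down a group (larger shell), subject to the usual subshell exceptions.
Valence configurations: N²⁺ [He]2s²2p¹, S²⁺ [Ne]3s²3p², Si²⁺ [Ne]3s², B²⁺ [He]2s¹.
The numbers (kJ/mol): N 4578, S 3357, Si 3232, B 3660.
So the third ionization energies run Si < S < B < N.

Si < S < B < N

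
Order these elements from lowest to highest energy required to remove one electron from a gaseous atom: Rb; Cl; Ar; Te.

Rb, Te, Cl, Ar

Cl is in period 3, group 17; Ar is in period 3, group 18; Rb is in period 5, group 1; Te is in period 5, group 16.
IE₁ increases left→right with effective nuclear charge and decreases top→bottom as the valence shell moves farther out.
Neither a single period nor a single group — weigh both effects.
Te > Rb: both are in period 5; the period trend gives Te the larger value.
Cl > Te: both effects reinforce here, so Cl is clearly the higher of the two.
Ar > Cl: Ar lies to the right of Cl in period 3, so the across-period effect alone puts Ar higher.
Approximate values (kJ/mol): Cl 1251, Ar 1521, Rb 403, Te 869.
So from lowest to highest: Rb < Te < Cl < Ar.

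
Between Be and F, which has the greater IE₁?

F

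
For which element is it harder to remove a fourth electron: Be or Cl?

IE_4 is the cost of taking one more electron from the +3 cation: Be³⁺ is already 1 electron into the core; Cl³⁺ still has 4 valence electrons.
Pulling an electron out of a noble-gas core costs far more than removing a remaining valence electron, so Be sits at the high end of IE_4.
The numbers (kJ/mol): Be 21007, Cl 5159.
Overall IE_4 order: Cl < Be.

Be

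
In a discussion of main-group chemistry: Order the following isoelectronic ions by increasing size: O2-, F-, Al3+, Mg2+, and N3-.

Al3+ < Mg2+ < F- < O2- < N3-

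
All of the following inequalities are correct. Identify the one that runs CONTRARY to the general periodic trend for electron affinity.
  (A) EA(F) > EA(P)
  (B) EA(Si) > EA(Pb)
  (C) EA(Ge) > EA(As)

(C)

The general trend: electron affinity increases across a period and decreases down a group.
(A) F (period 2, group 17) vs P (period 3, group 15): the stated order agrees with the simple trend.
(B) Si (period 3, group 14) vs Pb (period 6, group 14): the stated order agrees with the simple trend.
(C) Ge (period 4, group 14) vs As (period 4, group 15): the stated order contradicts the simple trend.
The exception is (C): adding an electron to As's half-filled 4p³ is unfavourable, so Ge (4p²) has the more exothermic EA.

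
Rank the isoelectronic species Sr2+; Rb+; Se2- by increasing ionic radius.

Sr2+, Rb+, Se2-

All of these have 36 electrons, so size is governed by nuclear charge alone: the more protons, the stronger the pull on the same electron cloud, and the smaller the ion.
Nuclear charges: Sr2+ (Z=38), Rb+ (Z=37), Se2- (Z=34).
Smallest to largest: Sr2+ < Rb+ < Se2-.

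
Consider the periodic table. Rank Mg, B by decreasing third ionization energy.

The third ionization energy removes an electron from the +2 ion. For each element: Mg²⁺ is the bare [Ne] core; B²⁺ still has 1 valence electron.
Breaking into a closed-shell core is much more expensive than removing a leftover valence electron — Mg has the largest IE_3 here.
Approximate IE_3 values (kJ/mol): Mg 7733, B 3660.
Putting it together, IE_3: B < Mg.

Mg > B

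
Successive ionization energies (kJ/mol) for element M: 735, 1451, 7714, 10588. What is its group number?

Group 2

Look for the largest jump between consecutive ionization energies: IE3/IE2 ≈ 5.3, far larger than any earlier ratio.
That jump marks the point where a core electron is being removed. So the atom has 2 valence electrons.
A main-group element with 2 valence electrons is in group 2.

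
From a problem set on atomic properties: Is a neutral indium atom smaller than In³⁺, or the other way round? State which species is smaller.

Forming In³⁺ removes 3 electrons from In. Fewer electrons for the same nuclear charge means less shielding and a higher Z_eff on the remaining electrons, and for main-group metals the entire outer shell is lost.
A cation is smaller than its parent atom: In³⁺ < In.

In³⁺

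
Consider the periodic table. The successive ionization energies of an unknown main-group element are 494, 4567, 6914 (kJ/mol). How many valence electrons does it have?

1

Look for the largest jump between consecutive ionization energies: IE2/IE1 ≈ 9.2, far larger than any earlier ratio.
That jump marks the point where a core electron is being removed. So the atom has 1 valence electron.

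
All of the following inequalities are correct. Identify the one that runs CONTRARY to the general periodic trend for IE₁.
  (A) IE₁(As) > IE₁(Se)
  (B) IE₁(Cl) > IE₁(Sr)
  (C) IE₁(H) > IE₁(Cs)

(A)

The general trend: IE₁ increases across a period and decreases down a group.
(A) As (period 4, group 15) vs Se (period 4, group 16): the stated order contradicts the simple trend.
(B) Cl (period 3, group 17) vs Sr (period 5, group 2): the stated order agrees with the simple trend.
(C) H (period 1, group 1) vs Cs (period 6, group 1): the stated order agrees with the simple trend.
The exception is (A): Se (4p⁴) ionizes more easily than half-filled As (4p³).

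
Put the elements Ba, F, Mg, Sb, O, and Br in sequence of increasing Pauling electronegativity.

Ba < Mg < Sb < Br < O < F

O is in period 2, group 16; F is in period 2, group 17; Mg is in period 3, group 2; Br is in period 4, group 17; Sb is in period 5, group 15; Ba is in period 6, group 2.
EN rises left→right (higher Z_eff, smaller atoms) and falls top→bottom (larger, more shielded atoms).
These span different periods and groups, so the two trends combine.
Mg > Ba: they share group 2; the group trend gives Mg the larger value.
Sb > Mg: period and group pull opposite ways; the across-period shift dominates (2.05 vs 1.31).
Br > Sb: relative to Sb, both the across-period and down-group shifts push Br's electronegativity up.
O > Br: period and group pull opposite ways; the down-group shift dominates (3.44 vs 2.96).
F > O: both are in period 2; the period trend gives F the larger value.
For reference (Pauling): O 3.44, F 3.98, Mg 1.31, Br 2.96, Sb 2.05, Ba 0.89.
So from lowest to highest: Ba < Mg < Sb < Br < O < F.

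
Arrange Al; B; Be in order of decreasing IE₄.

B > Be > Al

Consider each +3 ion: Al³⁺ is the bare [Ne] core; B³⁺ is the bare [He] core; Be³⁺ is already 1 electron into the core.
All of these are removing an electron from a noble-gas core or deeper; the smaller core (lower principal quantum number) is held far more tightly, and within a period the higher nuclear charge binds the same core more tightly.
Approximate IE_4 values (kJ/mol): Al 11577, B 25026, Be 21007.
So the fourth ionization energies run Al < Be < B.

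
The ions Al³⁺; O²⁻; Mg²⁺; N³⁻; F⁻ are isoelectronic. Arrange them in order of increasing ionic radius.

Al³⁺, Mg²⁺, F⁻, O²⁻, N³⁻

All of these have 10 electrons, so size is governed by nuclear charge alone: the more protons, the stronger the pull on the same electron cloud, and the smaller the ion.
Nuclear charges: Al³⁺ (Z=13), Mg²⁺ (Z=12), F⁻ (Z=9), O²⁻ (Z=8), N³⁻ (Z=7).
Smallest to largest: Al³⁺ < Mg²⁺ < F⁻ < O²⁻ < N³⁻.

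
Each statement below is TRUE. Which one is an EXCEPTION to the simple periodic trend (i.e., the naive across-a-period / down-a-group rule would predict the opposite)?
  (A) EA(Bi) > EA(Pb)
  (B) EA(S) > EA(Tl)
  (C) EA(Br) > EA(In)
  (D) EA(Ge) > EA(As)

The general trend: electron affinity increases across a period and decreases down a group.
(A) Bi (period 6, group 15) vs Pb (period 6, group 14): the stated order agrees with the simple trend.
(B) S (period 3, group 16) vs Tl (period 6, group 13): the stated order agrees with the simple trend.
(C) Br (period 4, group 17) vs In (period 5, group 13): the stated order agrees with the simple trend.
(D) Ge (period 4, group 14) vs As (period 4, group 15): the stated order contradicts the simple trend.
The exception is (D): adding an electron to As's half-filled 4p³ is unfavourable, so Ge (4p²) has the more exothermic EA.

(D)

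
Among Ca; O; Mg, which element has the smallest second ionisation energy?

The second ionization energy removes an electron from the +1 ion. For each element: Ca⁺ still has 1 valence electron; O⁺ still has 5 valence electrons; Mg⁺ still has 1 valence electron.
All are still removing valence electrons, so compare the +1 ions as you would atoms: IE_2 generally rises across a period (higher Z_eff) and falls down a group (larger shell), subject to the usual subshell exceptions.
Valence configurations: Ca⁺ [Ar]4s¹, O⁺ [He]2s²2p³, Mg⁺ [Ne]3s¹.
Approximate IE_2 values (kJ/mol): Ca 1145, O 3388, Mg 1451.
Putting it together, IE_2: Ca < Mg < O.

Ca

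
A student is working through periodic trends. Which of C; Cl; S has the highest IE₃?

Consider each +2 ion: C²⁺ still has 2 valence electrons; Cl²⁺ still has 5 valence electrons; S²⁺ still has 4 valence electrons.
All are still removing valence electrons, so compare the +2 ions as you would atoms: IE_3 generally rises across a period (higher Z_eff) and falls down a group (larger shell), subject to the usual subshell exceptions.
Valence configurations: C²⁺ [He]2s², Cl²⁺ [Ne]3s²3p³, S²⁺ [Ne]3s²3p².
Tabulated IE_3 (kJ/mol): C 4620, Cl 3822, S 3357.
So the third ionization energies run S < Cl < C.

C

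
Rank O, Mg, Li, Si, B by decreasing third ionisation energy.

Li > Mg > O > B > Si

The third ionization energy removes an electron from the +2 ion. For each element: O²⁺ still has 4 valence electrons; Mg²⁺ is the bare [Ne] core; Li²⁺ is already 1 electron into the core; Si²⁺ still has 2 valence electrons; B²⁺ still has 1 valence electron.
Breaking into a closed-shell core is much more expensive than removing a leftover valence electron — Mg and Li have the largest IE_3 here.
Valence configurations: O²⁺ [He]2s²2p², Si²⁺ [Ne]3s², B²⁺ [He]2s¹.
Approximate IE_3 values (kJ/mol): O 5300, Mg 7733, Li 11815, Si 3232, B 3660.
Putting it together, IE_3: Si < B < O < Mg < Li.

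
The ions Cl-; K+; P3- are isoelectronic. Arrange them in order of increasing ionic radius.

K+ < Cl- < P3-

All of these have 18 electrons, so size is governed by nuclear charge alone: the more protons, the stronger the pull on the same electron cloud, and the smaller the ion.
Nuclear charges: K+ (Z=19), Cl- (Z=17), P3- (Z=15).
Smallest to largest: K+ < Cl- < P3-.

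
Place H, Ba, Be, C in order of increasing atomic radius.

H is in period 1, group 1; Be is in period 2, group 2; C is in period 2, group 14; Ba is in period 6, group 2.
Atomic radius shrinks across a period as nuclear charge pulls the same shell inward, and grows down a group as new shells are added.
Here both period and group differ, so the two effects have to be weighed against each other.
C > H: the two effects oppose for this pair; the down-group effect wins (75 vs 32 pm).
Be > C: both are in period 2; the period trend gives Be the larger value.
Ba > Be: Ba sits below Be in group 2, so the down-group effect alone puts Ba larger.
Tabulated atomic radius (pm): H 32, Be 102, C 75, Ba 196.
So from smallest to largest: H < C < Be < Ba.

H < C < Be < Ba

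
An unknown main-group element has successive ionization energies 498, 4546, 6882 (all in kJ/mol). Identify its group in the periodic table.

Group 1

Look for the largest jump between consecutive ionization energies: IE2/IE1 ≈ 9.1, far larger than any earlier ratio.
That jump marks the point where a core electron is being removed. So the atom has 1 valence electron.
A main-group element with 1 valence electron is in group 1.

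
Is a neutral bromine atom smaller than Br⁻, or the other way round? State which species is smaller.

Br

Forming Br⁻ adds 1 electron to Br. More electron–electron repulsion in the same shell, with unchanged nuclear charge, lets the cloud expand.
An anion is larger than its parent atom: Br⁻ > Br.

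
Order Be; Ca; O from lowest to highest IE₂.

Consider each +1 ion: Be⁺ still has 1 valence electron; Ca⁺ still has 1 valence electron; O⁺ still has 5 valence electrons.
All are still removing valence electrons, so compare the +1 ions as you would atoms: IE_2 generally rises across a period (higher Z_eff) and falls down a group (larger shell), subject to the usual subshell exceptions.
Valence configurations: Be⁺ [He]2s¹, Ca⁺ [Ar]4s¹, O⁺ [He]2s²2p³.
Tabulated IE_2 (kJ/mol): Be 1757, Ca 1145, O 3388.
Putting it together, IE_2: Ca < Be < O.

Ca, Be, O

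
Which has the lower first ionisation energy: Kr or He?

Kr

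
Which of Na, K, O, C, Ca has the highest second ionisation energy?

Na

IE_2 is the cost of taking one more electron from the +1 cation: Na⁺ is the bare [Ne] core; K⁺ is the bare [Ar] core; O⁺ still has 5 valence electrons; C⁺ still has 3 valence electrons; Ca⁺ still has 1 valence electron.
Usually core removal costs more than valence removal, but here the competition is close: a tightly held n=2 valence electron can cost more to remove than an n=3 core electron, so the actual values have to decide it.
Valence configurations: O⁺ [He]2s²2p³, C⁺ [He]2s²2p¹, Ca⁺ [Ar]4s¹.
Tabulated IE_2 (kJ/mol): Na 4562, K 3052, O 3388, C 2353, Ca 1145.
So the second ionization energies run Ca < C < K < O < Na.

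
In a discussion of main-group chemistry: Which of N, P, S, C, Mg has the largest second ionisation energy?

After 1 electron has been removed, what remains? N⁺ still has 4 valence electrons; P⁺ still has 4 valence electrons; S⁺ still has 5 valence electrons; C⁺ still has 3 valence electrons; Mg⁺ still has 1 valence electron.
All are still removing valence electrons, so compare the +1 ions as you would atoms: IE_2 generally rises across a period (higher Z_eff) and falls down a group (larger shell), subject to the usual subshell exceptions.
Valence configurations: N⁺ [He]2s²2p², P⁺ [Ne]3s²3p², S⁺ [Ne]3s²3p³, C⁺ [He]2s²2p¹, Mg⁺ [Ne]3s¹.
Tabulated IE_2 (kJ/mol): N 2856, P 1907, S 2252, C 2353, Mg 1451.
Overall IE_2 order: Mg < P < S < C < N.

N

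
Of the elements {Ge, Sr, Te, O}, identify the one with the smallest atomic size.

O

O is in period 2, group 16; Ge is in period 4, group 14; Sr is in period 5, group 2; Te is in period 5, group 16.
Radius decreases left→right (rising Z_eff, same n) and increases top→bottom (higher n).
These span different periods and groups, so the two trends combine.
Ge > O: both effects reinforce here, so Ge is clearly the larger of the two.
Te > Ge: period and group pull opposite ways; the down-group shift dominates (136 vs 121 pm).
Sr > Te: both are in period 5; the period trend gives Sr the larger value.
Approximate values (pm): O 63, Ge 121, Sr 185, Te 136.
The smallest atomic size among these belongs to O.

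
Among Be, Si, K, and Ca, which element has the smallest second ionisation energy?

After 1 electron has been removed, what remains? Be⁺ still has 1 valence electron; Si⁺ still has 3 valence electrons; K⁺ is the bare [Ar] core; Ca⁺ still has 1 valence electron.
Core electrons are held far more tightly than valence electrons, so K tops the IE_2 order.
Valence configurations: Be⁺ [He]2s¹, Si⁺ [Ne]3s²3p¹, Ca⁺ [Ar]4s¹.
The numbers (kJ/mol): Be 1757, Si 1577, K 3052, Ca 1145.
Hence IE_2: Ca < Si < Be < K.

Ca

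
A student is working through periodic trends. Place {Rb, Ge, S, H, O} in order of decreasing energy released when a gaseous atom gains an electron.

S, O, Ge, H, Rb

H is in period 1, group 1; O is in period 2, group 16; S is in period 3, group 16; Ge is in period 4, group 14; Rb is in period 5, group 1.
Electron affinity generally becomes more exothermic across a period toward the halogens and less exothermic down a group.
Here both period and group differ, so the two effects have to be weighed against each other.
H > Rb: H sits above Rb in group 1, so the down-group effect alone puts H higher.
Ge > H: period and group pull opposite ways; the across-period shift dominates (119 vs 73 kJ/mol).
O > Ge: both effects reinforce here, so O is clearly the higher of the two.
S > O: this pair runs against the simple trend — see the exception note.
Note the exception: S has a higher electron affinity than O, contrary to the simple trend — the compact 2p subshell of O repels the added electron more than S's larger 3p does.
For reference (kJ/mol): H 73, O 141, S 200, Ge 119, Rb 47.
So from highest to lowest: S > O > Ge > H > Rb.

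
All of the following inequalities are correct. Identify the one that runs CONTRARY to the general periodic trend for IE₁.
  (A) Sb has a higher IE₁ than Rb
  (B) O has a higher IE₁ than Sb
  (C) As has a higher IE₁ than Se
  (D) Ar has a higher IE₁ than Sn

(C)

The general trend: IE₁ increases across a period and decreases down a group.
(A) Sb (period 5, group 15) vs Rb (period 5, group 1): the stated order agrees with the simple trend.
(B) O (period 2, group 16) vs Sb (period 5, group 15): the stated order agrees with the simple trend.
(C) As (period 4, group 15) vs Se (period 4, group 16): the stated order contradicts the simple trend.
(D) Ar (period 3, group 18) vs Sn (period 5, group 14): the stated order agrees with the simple trend.
The exception is (C): Se (4p⁴) ionizes more easily than half-filled As (4p³).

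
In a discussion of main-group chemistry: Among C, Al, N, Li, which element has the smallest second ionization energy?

Consider each +1 ion: C⁺ still has 3 valence electrons; Al⁺ still has 2 valence electrons; N⁺ still has 4 valence electrons; Li⁺ is the bare [He] core.
Core electrons are held far more tightly than valence electrons, so Li tops the IE_2 order.
Valence configurations: C⁺ [He]2s²2p¹, Al⁺ [Ne]3s², N⁺ [He]2s²2p².
Tabulated IE_2 (kJ/mol): C 2353, Al 1817, N 2856, Li 7298.
So the second ionization energies run Al < C < N < Li.

Al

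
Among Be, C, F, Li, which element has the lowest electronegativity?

Li

EN rises left→right (higher Z_eff, smaller atoms) and falls top→bottom (larger, more shielded atoms).
All lie in period 2, so electronegativity increases left to right.
The lowest electronegativity among these belongs to Li.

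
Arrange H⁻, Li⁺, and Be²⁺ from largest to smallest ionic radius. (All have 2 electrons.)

H⁻ > Li⁺ > Be²⁺

All of these have 2 electrons, so size is governed by nuclear charge alone: the more protons, the stronger the pull on the same electron cloud, and the smaller the ion.
Nuclear charges: Be²⁺ (Z=4), Li⁺ (Z=3), H⁻ (Z=1).
Largest to smallest: H⁻ > Li⁺ > Be²⁺.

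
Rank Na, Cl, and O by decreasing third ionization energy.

After 2 electrons have been removed, what remains? Na²⁺ is already 1 electron into the core; Cl²⁺ still has 5 valence electrons; O²⁺ still has 4 valence electrons.
Core electrons are held far more tightly than valence electrons, so Na tops the IE_3 order.
Valence configurations: Cl²⁺ [Ne]3s²3p³, O²⁺ [He]2s²2p².
Approximate IE_3 values (kJ/mol): Na 6910, Cl 3822, O 5300.
Putting it together, IE_3: Cl < O < Na.

Na, O, Cl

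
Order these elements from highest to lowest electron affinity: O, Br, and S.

Br > S > O

Atoms with high Z_eff and room in the valence shell (especially the halogens) have the most exothermic electron affinities.
Neither a single period nor a single group — weigh both effects.
S > O: this pair runs against the simple trend — see the exception note.
Br > S: period and group pull opposite ways; the across-period shift dominates (325 vs 200 kJ/mol).
Note the exception: S has a higher electron affinity than O, contrary to the simple trend — the compact 2p subshell of O repels the added electron more than S's larger 3p does.
Approximate values (kJ/mol): O 141, S 200, Br 325.
So from highest to lowest: Br > S > O.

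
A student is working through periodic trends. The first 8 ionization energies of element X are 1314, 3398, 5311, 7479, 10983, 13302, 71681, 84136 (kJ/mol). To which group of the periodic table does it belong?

Look for the largest jump between consecutive ionization energies: IE7/IE6 ≈ 5.4, far larger than any earlier ratio.
That jump marks the point where a core electron is being removed. So the atom has 6 valence electrons.
A main-group element with 6 valence electrons is in group 16.

Group 16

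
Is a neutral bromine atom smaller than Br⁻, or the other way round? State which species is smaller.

Br

Forming Br⁻ adds 1 electron to Br. More electron–electron repulsion in the same shell, with unchanged nuclear charge, lets the cloud expand.
An anion is larger than its parent atom: Br⁻ > Br.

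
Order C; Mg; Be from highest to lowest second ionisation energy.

IE_2 is the cost of taking one more electron from the +1 cation: C⁺ still has 3 valence electrons; Mg⁺ still has 1 valence electron; Be⁺ still has 1 valence electron.
All are still removing valence electrons, so compare the +1 ions as you would atoms: IE_2 generally rises across a period (higher Z_eff) and falls down a group (larger shell), subject to the usual subshell exceptions.
Valence configurations: C⁺ [He]2s²2p¹, Mg⁺ [Ne]3s¹, Be⁺ [He]2s¹.
Approximate IE_2 values (kJ/mol): C 2353, Mg 1451, Be 1757.
Hence IE_2: Mg < Be < C.

C > Be > Mg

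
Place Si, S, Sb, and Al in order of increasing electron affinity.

Al, Sb, Si, S

Al is in period 3, group 13; Si is in period 3, group 14; S is in period 3, group 16; Sb is in period 5, group 15.
Atoms with high Z_eff and room in the valence shell (especially the halogens) have the most exothermic electron affinities.
Neither a single period nor a single group — weigh both effects.
Sb > Al: period and group pull opposite ways; the across-period shift dominates (103 vs 42 kJ/mol).
Si > Sb: period and group pull opposite ways; the down-group shift dominates (134 vs 103 kJ/mol).
S > Si: both are in period 3; the period trend gives S the larger value.
Tabulated electron affinity (kJ/mol): Al 42, Si 134, S 200, Sb 103.
So from lowest to highest: Al < Sb < Si < S.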